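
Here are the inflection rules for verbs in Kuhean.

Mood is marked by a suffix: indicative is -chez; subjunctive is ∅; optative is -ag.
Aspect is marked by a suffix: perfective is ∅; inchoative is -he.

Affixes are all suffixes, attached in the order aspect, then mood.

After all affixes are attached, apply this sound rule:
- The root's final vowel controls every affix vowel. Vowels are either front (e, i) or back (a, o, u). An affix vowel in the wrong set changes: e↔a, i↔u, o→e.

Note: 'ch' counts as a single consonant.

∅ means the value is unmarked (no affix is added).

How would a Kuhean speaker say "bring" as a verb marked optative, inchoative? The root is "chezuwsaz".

Attach aspect inchoative -he → chezuwsazhe.
Attach mood optative -ag → chezuwsazheag.
Apply vowel harmony: chezuwsazheag → chezuwsazhaag.

chezuwsazhaag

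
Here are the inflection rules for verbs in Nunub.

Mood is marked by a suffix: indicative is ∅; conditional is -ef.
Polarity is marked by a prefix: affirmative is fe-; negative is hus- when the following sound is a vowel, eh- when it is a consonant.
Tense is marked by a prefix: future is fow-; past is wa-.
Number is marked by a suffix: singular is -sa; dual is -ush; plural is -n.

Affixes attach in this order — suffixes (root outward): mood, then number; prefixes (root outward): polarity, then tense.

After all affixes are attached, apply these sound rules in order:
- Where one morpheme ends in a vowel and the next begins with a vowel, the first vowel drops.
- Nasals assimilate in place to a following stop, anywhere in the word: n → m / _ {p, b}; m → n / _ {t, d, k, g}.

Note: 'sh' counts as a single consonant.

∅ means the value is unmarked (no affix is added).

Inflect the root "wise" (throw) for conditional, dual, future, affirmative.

fowfewisefush

Attach polarity affirmative fe- → fewise.
Attach mood conditional -ef → fewiseef.
Attach number dual -ush → fewiseefush.
Attach tense future fow- → fowfewiseefush.
Apply vowel deletion: fowfewiseefush → fowfewisefush.
Nasal assimilation: no change.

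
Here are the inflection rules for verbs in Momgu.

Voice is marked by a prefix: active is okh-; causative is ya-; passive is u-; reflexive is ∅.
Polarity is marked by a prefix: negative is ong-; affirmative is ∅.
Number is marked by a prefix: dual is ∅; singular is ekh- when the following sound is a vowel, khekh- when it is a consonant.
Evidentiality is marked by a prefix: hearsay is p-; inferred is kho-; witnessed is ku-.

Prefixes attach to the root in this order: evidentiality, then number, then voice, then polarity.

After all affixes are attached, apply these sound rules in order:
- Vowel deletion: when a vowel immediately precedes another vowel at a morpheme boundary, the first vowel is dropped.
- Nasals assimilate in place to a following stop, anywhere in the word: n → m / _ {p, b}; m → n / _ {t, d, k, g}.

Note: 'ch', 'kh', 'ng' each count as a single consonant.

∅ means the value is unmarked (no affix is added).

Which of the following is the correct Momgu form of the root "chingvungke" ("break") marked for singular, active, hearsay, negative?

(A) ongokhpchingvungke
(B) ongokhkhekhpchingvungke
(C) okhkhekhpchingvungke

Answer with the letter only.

B

Attach evidentiality hearsay p- → pchingvungke.
Attach number singular khekh- (before consonant 'p') → khekhpchingvungke.
Attach voice active okh- → okhkhekhpchingvungke.
Attach polarity negative ong- → ongokhkhekhpchingvungke.
Vowel deletion: no change.
Nasal assimilation: no change.
So the correct form is ongokhkhekhpchingvungke, option (B).
(C) okhkhekhpchingvungke is wrong: it uses affirmative instead of negative for polarity.
(A) ongokhpchingvungke is wrong: it uses dual instead of singular for number.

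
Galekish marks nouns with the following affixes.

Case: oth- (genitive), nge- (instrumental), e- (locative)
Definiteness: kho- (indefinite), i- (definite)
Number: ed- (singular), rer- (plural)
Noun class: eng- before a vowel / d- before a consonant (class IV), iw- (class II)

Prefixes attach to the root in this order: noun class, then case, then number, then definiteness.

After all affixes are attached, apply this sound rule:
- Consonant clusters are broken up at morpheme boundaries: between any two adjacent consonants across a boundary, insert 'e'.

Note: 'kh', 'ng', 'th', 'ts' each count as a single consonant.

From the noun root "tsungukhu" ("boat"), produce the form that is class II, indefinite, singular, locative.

khoedeiwetsungukhu

Attach noun class class II iw- → iwtsungukhu.
Attach case locative e- → eiwtsungukhu.
Attach number singular ed- → edeiwtsungukhu.
Attach definiteness indefinite kho- → khoedeiwtsungukhu.
Apply epenthesis: khoedeiwtsungukhu → khoedeiwetsungukhu.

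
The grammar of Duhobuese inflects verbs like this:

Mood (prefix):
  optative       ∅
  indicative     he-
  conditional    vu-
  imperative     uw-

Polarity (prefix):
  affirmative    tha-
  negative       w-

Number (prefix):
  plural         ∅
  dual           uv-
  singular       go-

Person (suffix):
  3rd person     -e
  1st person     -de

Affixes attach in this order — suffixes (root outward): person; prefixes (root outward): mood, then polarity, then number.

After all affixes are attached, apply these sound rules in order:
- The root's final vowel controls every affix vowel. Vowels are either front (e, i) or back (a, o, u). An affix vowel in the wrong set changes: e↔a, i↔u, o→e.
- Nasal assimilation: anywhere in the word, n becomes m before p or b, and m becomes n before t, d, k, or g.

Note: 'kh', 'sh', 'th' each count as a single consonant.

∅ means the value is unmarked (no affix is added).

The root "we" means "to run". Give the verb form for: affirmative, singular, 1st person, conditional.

Attach mood conditional vu- → vuwe.
Attach person 1st person -de → vuwede.
Attach polarity affirmative tha- → thavuwede.
Attach number singular go- → gothavuwede.
Apply vowel harmony: gothavuwede → getheviwede.
Nasal assimilation: no change.

getheviwede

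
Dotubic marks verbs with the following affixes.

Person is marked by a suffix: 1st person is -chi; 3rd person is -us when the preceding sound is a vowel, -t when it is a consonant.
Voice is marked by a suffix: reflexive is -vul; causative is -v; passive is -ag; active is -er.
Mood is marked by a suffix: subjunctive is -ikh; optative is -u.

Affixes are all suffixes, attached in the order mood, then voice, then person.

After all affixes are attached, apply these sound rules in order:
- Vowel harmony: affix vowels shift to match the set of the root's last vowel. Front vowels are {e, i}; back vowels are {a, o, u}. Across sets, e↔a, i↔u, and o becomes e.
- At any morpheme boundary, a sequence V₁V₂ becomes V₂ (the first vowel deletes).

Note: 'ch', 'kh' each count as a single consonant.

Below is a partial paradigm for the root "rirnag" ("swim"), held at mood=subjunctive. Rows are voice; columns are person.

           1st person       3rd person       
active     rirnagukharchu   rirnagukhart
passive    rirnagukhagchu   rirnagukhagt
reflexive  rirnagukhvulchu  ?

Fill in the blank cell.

rirnagukhvult

Attach mood subjunctive -ikh → rirnagikh.
Attach voice reflexive -vul → rirnagikhvul.
Attach person 3rd person -t (after consonant 'l') → rirnagikhvult.
Apply vowel harmony: rirnagikhvult → rirnagukhvult.
Vowel deletion: no change.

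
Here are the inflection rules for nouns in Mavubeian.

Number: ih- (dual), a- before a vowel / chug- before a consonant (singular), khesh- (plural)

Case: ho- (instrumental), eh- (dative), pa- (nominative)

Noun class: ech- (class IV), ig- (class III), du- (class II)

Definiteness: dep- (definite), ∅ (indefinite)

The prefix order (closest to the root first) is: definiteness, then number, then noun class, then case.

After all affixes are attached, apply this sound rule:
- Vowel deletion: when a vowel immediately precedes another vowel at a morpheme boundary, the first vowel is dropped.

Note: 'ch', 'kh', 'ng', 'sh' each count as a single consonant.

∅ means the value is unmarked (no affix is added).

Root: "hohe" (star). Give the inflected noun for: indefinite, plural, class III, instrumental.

definiteness = indefinite: zero marking, form stays hohe.
Attach number plural khesh- → kheshhohe.
Attach noun class class III ig- → igkheshhohe.
Attach case instrumental ho- → hoigkheshhohe.
Apply vowel deletion: hoigkheshhohe → higkheshhohe.

higkheshhohe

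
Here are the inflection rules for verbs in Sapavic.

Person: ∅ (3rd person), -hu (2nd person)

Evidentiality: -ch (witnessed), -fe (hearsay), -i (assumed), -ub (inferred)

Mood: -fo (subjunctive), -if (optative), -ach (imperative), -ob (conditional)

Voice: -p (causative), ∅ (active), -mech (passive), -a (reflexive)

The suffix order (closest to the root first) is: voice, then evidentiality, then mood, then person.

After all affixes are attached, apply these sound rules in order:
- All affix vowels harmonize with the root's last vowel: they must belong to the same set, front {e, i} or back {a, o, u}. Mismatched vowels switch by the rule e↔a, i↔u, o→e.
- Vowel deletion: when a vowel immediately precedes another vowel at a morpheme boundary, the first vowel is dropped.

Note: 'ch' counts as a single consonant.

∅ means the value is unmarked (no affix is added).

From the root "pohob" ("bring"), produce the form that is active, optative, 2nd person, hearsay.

voice = active: zero marking, form stays pohob.
Attach evidentiality hearsay -fe → pohobfe.
Attach mood optative -if → pohobfeif.
Attach person 2nd person -hu → pohobfeifhu.
Apply vowel harmony: pohobfeifhu → pohobfaufhu.
Apply vowel deletion: pohobfaufhu → pohobfufhu.

pohobfufhu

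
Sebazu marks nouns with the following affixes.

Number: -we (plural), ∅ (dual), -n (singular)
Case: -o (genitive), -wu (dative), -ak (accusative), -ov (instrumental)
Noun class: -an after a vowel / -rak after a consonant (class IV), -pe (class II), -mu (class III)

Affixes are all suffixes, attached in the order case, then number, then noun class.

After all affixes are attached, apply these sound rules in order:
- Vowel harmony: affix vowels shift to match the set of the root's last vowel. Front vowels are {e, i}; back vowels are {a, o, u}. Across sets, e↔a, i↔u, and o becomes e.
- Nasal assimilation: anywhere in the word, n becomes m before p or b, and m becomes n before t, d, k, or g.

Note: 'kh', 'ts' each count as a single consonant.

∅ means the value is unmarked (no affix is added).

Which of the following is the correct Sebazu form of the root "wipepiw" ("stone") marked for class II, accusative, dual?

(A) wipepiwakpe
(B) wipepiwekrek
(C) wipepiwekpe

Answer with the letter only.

Attach case accusative -ak → wipepiwak.
number = dual: zero marking, form stays wipepiwak.
Attach noun class class II -pe → wipepiwakpe.
Apply vowel harmony: wipepiwakpe → wipepiwekpe.
Nasal assimilation: no change.
So the correct form is wipepiwekpe, option (C).
(A) wipepiwakpe is wrong: it fails to apply the sound rule(s).
(B) wipepiwekrek is wrong: it uses class IV instead of class II for noun class.

C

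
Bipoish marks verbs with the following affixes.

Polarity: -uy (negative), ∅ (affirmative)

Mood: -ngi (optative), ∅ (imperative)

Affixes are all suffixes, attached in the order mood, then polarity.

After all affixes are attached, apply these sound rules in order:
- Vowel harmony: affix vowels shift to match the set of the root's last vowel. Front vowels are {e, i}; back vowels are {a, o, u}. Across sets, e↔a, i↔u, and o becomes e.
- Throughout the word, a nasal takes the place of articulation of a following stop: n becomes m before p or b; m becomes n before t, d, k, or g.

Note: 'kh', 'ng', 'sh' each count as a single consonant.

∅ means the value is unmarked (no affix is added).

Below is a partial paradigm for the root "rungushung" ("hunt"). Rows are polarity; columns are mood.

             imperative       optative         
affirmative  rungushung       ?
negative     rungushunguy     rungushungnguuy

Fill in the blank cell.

rungushungngu

Attach mood optative -ngi → rungushungngi.
polarity = affirmative: zero marking, form stays rungushungngi.
Apply vowel harmony: rungushungngi → rungushungngu.
Nasal assimilation: no change.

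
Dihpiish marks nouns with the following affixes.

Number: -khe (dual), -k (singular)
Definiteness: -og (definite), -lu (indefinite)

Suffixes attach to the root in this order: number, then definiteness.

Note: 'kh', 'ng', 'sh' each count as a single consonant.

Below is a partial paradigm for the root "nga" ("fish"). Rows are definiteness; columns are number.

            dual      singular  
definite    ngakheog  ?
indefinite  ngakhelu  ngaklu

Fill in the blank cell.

Attach number singular -k → ngak.
Attach definiteness definite -og → ngakog.

ngakog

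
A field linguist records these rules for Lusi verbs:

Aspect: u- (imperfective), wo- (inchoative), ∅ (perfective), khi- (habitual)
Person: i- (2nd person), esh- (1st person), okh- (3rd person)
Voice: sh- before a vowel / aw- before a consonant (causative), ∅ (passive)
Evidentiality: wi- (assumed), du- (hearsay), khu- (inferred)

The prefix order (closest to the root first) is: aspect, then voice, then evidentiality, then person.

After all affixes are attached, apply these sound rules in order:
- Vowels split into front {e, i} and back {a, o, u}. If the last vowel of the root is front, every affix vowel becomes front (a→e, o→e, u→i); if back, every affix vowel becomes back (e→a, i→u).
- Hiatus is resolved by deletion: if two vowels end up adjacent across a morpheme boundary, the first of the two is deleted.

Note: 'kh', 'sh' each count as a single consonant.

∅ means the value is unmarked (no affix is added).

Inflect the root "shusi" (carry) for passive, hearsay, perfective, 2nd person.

aspect = perfective: zero marking, form stays shusi.
voice = passive: zero marking, form stays shusi.
Attach evidentiality hearsay du- → dushusi.
Attach person 2nd person i- → idushusi.
Apply vowel harmony: idushusi → idishusi.
Vowel deletion: no change.

idishusi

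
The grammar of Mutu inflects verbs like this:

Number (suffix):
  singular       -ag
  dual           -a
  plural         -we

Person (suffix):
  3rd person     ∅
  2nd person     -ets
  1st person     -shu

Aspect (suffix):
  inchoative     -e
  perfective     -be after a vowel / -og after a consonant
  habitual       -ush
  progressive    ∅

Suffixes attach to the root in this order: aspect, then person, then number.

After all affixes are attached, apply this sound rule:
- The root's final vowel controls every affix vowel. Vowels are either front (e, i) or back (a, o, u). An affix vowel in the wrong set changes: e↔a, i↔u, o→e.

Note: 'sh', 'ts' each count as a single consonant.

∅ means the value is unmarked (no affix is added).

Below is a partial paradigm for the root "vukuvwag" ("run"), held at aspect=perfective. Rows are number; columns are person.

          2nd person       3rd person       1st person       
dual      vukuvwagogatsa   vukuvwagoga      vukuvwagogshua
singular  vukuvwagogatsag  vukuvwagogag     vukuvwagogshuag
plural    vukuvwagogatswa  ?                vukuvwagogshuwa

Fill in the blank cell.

Attach aspect perfective -og (after consonant 'g') → vukuvwagog.
person = 3rd person: zero marking, form stays vukuvwagog.
Attach number plural -we → vukuvwagogwe.
Apply vowel harmony: vukuvwagogwe → vukuvwagogwa.

vukuvwagogwa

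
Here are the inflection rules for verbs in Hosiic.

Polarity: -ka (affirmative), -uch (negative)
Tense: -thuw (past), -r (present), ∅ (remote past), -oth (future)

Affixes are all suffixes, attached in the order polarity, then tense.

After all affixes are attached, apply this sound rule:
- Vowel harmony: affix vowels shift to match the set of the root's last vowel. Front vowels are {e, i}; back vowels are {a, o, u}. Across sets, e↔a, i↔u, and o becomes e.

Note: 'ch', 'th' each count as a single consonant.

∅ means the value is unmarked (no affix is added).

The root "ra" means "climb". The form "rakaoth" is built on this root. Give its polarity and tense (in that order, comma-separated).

affirmative, future

Segment: ra-ka-oth.
polarity: -ka → affirmative.
tense: -oth → future.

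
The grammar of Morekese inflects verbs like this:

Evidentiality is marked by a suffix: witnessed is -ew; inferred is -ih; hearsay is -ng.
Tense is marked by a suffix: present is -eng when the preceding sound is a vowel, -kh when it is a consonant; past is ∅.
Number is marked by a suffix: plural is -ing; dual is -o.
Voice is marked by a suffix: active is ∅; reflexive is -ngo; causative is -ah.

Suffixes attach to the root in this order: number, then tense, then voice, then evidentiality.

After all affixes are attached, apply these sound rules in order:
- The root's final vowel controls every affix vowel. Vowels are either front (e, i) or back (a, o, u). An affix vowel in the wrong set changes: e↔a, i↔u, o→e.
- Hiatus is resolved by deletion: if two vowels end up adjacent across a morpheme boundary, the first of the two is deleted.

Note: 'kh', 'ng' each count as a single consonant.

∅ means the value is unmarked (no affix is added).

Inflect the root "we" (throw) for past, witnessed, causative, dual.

Attach number dual -o → weo.
tense = past: zero marking, form stays weo.
Attach voice causative -ah → weoah.
Attach evidentiality witnessed -ew → weoahew.
Apply vowel harmony: weoahew → weeehew.
Apply vowel deletion: weeehew → wehew.

wehew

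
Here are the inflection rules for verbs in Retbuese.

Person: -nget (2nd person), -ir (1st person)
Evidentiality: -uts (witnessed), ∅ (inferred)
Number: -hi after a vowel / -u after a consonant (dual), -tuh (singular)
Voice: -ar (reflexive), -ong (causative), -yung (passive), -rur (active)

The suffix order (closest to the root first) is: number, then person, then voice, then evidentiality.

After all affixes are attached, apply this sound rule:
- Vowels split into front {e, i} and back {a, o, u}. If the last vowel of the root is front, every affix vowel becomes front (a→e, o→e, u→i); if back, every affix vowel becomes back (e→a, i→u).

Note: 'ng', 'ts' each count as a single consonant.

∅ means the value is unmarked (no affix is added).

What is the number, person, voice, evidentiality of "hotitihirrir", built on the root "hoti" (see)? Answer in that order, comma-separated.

singular, 1st person, active, inferred

Segment: hoti-tuh-ir-rur.
number: -tuh → singular.
person: -ir → 1st person.
voice: -rur → active.
evidentiality: ∅ → inferred.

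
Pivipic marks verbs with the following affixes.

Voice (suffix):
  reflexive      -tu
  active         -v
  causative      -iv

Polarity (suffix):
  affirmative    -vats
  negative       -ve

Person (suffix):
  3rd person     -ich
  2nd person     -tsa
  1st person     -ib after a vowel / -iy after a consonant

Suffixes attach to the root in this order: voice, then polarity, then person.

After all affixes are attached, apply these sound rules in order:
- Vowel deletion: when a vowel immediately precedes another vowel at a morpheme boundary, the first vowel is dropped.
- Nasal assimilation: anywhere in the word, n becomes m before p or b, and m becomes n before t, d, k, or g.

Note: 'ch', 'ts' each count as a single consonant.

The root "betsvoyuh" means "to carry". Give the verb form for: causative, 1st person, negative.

betsvoyuhivvib

Attach voice causative -iv → betsvoyuhiv.
Attach polarity negative -ve → betsvoyuhivve.
Attach person 1st person -ib (after vowel 'e') → betsvoyuhivveib.
Apply vowel deletion: betsvoyuhivveib → betsvoyuhivvib.
Nasal assimilation: no change.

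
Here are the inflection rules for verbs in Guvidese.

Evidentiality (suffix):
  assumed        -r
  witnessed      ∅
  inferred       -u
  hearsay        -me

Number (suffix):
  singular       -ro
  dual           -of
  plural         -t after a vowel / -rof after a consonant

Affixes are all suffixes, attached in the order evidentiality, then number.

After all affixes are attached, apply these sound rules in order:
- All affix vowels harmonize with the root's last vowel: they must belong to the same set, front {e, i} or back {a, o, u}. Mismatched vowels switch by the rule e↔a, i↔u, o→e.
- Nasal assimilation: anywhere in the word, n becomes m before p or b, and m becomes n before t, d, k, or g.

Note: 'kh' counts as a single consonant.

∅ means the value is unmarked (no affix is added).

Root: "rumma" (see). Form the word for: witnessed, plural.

evidentiality = witnessed: zero marking, form stays rumma.
Attach number plural -t (after vowel 'a') → rummat.
Vowel harmony: no change.
Nasal assimilation: no change.

rummat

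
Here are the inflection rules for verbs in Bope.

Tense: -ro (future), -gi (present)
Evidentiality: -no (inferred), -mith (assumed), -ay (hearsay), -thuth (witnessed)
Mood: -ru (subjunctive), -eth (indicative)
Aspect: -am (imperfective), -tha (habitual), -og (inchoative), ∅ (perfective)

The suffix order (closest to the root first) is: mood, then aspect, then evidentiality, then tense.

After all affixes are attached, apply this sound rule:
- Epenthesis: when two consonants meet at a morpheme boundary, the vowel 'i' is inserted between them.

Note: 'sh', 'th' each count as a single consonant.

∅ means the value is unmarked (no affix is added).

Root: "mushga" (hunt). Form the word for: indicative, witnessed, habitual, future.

Attach mood indicative -eth → mushgaeth.
Attach aspect habitual -tha → mushgaeththa.
Attach evidentiality witnessed -thuth → mushgaeththathuth.
Attach tense future -ro → mushgaeththathuthro.
Apply epenthesis: mushgaeththathuthro → mushgaethithathuthiro.

mushgaethithathuthiro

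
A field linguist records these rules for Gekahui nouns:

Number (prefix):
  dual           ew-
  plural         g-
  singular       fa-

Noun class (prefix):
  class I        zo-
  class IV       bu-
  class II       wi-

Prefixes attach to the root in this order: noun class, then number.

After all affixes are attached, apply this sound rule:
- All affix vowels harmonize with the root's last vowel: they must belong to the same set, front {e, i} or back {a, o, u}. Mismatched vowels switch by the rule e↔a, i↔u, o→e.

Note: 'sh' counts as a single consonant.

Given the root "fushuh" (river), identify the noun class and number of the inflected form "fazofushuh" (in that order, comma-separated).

Segment: fa-zo-fushuh.
noun class: zo- → class I.
number: fa- → singular.

class I, singular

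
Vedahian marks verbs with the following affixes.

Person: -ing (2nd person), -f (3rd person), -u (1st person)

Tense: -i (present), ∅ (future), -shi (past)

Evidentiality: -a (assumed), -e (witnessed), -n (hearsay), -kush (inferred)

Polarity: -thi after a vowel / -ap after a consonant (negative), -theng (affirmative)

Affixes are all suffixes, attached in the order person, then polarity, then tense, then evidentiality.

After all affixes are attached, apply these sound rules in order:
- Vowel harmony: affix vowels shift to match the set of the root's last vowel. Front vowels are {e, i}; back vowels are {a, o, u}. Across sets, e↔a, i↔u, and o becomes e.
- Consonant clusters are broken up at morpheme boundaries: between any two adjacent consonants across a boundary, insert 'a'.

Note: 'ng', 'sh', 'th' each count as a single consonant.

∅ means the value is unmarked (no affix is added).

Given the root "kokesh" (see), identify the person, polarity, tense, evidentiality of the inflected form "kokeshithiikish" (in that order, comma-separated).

1st person, negative, present, inferred

Segment: kokesh-u-thi-i-kush.
person: -u → 1st person.
polarity: -thi/ap → negative.
tense: -i → present.
evidentiality: -kush → inferred.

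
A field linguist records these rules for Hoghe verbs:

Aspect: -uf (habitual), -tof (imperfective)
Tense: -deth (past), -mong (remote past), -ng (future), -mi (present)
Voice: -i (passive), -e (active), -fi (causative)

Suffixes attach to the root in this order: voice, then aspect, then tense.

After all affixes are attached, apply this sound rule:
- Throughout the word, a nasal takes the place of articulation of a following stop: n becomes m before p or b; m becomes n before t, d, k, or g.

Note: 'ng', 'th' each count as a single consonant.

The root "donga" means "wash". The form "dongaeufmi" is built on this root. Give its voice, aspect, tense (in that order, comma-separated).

Segment: donga-e-uf-mi.
voice: -e → active.
aspect: -uf → habitual.
tense: -mi → present.

active, habitual, present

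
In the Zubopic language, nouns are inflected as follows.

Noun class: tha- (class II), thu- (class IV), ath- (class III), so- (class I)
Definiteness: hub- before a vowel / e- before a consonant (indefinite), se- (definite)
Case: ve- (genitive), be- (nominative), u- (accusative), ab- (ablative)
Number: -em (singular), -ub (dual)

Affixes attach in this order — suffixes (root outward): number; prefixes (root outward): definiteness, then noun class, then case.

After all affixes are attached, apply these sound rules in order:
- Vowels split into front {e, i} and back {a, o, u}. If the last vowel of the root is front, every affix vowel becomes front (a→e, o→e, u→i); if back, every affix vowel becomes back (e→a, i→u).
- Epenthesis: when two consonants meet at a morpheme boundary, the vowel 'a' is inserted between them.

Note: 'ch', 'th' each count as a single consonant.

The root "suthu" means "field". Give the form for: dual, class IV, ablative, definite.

Attach definiteness definite se- → sesuthu.
Attach noun class class IV thu- → thusesuthu.
Attach case ablative ab- → abthusesuthu.
Attach number dual -ub → abthusesuthuub.
Apply vowel harmony: abthusesuthuub → abthusasuthuub.
Apply epenthesis: abthusasuthuub → abathusasuthuub.

abathusasuthuub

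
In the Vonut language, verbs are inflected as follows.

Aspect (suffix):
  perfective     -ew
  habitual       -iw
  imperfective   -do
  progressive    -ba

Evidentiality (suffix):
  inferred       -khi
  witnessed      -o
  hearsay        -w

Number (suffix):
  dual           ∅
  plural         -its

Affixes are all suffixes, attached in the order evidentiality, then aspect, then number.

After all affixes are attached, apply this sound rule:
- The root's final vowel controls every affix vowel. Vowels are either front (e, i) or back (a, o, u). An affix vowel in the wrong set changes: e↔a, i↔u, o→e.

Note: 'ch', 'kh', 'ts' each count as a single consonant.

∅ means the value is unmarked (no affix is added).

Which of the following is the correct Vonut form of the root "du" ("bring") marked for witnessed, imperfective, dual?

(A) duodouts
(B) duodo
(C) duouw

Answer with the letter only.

Attach evidentiality witnessed -o → duo.
Attach aspect imperfective -do → duodo.
number = dual: zero marking, form stays duodo.
Vowel harmony: no change.
So the correct form is duodo, option (B).
(A) duodouts is wrong: it uses plural instead of dual for number.
(C) duouw is wrong: it uses habitual instead of imperfective for aspect.

B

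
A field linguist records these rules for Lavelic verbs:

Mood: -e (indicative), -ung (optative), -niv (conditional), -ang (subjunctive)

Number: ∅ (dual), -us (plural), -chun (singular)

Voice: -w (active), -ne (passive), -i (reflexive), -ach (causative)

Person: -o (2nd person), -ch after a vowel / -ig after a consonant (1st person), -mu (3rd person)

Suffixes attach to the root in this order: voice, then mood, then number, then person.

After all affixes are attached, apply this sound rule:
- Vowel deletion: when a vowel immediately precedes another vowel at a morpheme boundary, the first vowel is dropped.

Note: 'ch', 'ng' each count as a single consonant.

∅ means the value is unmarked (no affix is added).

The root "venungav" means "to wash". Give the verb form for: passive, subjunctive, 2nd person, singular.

venungavnangchuno

Attach voice passive -ne → venungavne.
Attach mood subjunctive -ang → venungavneang.
Attach number singular -chun → venungavneangchun.
Attach person 2nd person -o → venungavneangchuno.
Apply vowel deletion: venungavneangchuno → venungavnangchuno.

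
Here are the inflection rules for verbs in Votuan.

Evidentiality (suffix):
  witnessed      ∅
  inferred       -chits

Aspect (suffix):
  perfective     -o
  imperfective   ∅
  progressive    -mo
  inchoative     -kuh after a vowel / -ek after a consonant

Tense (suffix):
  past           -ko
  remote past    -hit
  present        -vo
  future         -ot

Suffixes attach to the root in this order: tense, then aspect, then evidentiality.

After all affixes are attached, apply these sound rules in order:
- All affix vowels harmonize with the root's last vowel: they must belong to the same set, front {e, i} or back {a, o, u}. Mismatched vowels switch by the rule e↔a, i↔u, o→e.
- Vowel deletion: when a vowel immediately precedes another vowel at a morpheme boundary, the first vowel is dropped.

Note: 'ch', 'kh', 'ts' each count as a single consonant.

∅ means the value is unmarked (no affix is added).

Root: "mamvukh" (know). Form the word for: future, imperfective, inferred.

Attach tense future -ot → mamvukhot.
aspect = imperfective: zero marking, form stays mamvukhot.
Attach evidentiality inferred -chits → mamvukhotchits.
Apply vowel harmony: mamvukhotchits → mamvukhotchuts.
Vowel deletion: no change.

mamvukhotchuts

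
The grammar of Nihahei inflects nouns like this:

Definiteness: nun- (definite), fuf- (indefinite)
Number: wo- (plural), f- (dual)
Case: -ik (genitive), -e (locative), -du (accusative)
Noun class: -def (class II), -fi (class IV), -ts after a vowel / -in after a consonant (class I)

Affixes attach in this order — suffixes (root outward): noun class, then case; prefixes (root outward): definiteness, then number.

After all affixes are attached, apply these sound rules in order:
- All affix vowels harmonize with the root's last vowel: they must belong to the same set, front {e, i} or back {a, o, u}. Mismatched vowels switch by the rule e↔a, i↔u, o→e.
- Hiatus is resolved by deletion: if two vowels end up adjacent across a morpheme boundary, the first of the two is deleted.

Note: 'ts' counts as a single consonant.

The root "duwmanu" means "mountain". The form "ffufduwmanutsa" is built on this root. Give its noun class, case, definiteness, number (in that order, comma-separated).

Segment: f-fuf-duwmanu-ts-e.
noun class: -ts/in → class I.
case: -e → locative.
definiteness: fuf- → indefinite.
number: f- → dual.

class I, locative, indefinite, dual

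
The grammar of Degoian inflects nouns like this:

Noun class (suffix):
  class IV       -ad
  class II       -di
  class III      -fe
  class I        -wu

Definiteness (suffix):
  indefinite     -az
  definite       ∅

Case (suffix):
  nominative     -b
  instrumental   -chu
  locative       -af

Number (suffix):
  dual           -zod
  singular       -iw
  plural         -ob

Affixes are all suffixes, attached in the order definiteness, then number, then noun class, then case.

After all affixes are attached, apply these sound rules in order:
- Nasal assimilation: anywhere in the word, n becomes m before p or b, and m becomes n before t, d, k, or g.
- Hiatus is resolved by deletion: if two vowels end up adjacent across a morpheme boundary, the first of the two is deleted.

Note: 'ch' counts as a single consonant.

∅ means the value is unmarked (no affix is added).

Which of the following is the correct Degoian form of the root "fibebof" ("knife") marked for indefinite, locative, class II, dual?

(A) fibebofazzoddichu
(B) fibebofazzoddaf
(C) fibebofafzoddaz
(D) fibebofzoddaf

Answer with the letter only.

B

Attach definiteness indefinite -az → fibebofaz.
Attach number dual -zod → fibebofazzod.
Attach noun class class II -di → fibebofazzoddi.
Attach case locative -af → fibebofazzoddiaf.
Nasal assimilation: no change.
Apply vowel deletion: fibebofazzoddiaf → fibebofazzoddaf.
So the correct form is fibebofazzoddaf, option (B).
(A) fibebofazzoddichu is wrong: it uses instrumental instead of locative for case.
(C) fibebofafzoddaz is wrong: it has the affixes in the wrong order.
(D) fibebofzoddaf is wrong: it uses definite instead of indefinite for definiteness.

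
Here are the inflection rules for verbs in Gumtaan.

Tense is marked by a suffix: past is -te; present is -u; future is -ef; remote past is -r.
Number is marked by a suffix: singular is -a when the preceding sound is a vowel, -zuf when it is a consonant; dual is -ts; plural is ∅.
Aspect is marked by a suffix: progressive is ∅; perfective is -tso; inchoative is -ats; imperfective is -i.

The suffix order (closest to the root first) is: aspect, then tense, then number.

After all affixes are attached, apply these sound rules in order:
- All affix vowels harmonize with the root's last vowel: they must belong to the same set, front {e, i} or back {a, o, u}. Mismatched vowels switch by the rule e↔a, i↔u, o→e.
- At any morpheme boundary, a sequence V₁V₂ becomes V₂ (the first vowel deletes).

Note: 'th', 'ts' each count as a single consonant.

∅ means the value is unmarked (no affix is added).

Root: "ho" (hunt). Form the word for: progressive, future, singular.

hafzuf

aspect = progressive: zero marking, form stays ho.
Attach tense future -ef → hoef.
Attach number singular -zuf (after consonant 'f') → hoefzuf.
Apply vowel harmony: hoefzuf → hoafzuf.
Apply vowel deletion: hoafzuf → hafzuf.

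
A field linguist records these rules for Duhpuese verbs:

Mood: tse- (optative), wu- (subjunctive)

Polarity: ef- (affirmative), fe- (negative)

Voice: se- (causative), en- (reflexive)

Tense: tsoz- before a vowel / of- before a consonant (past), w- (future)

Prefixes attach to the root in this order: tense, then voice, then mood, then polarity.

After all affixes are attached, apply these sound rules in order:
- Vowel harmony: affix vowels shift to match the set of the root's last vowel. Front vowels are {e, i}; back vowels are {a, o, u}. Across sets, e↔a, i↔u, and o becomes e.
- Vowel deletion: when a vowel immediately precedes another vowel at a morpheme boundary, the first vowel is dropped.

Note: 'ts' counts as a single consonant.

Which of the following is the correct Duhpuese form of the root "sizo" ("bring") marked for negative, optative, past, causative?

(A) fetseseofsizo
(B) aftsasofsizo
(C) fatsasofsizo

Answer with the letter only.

C

Attach tense past of- (before consonant 's') → ofsizo.
Attach voice causative se- → seofsizo.
Attach mood optative tse- → tseseofsizo.
Attach polarity negative fe- → fetseseofsizo.
Apply vowel harmony: fetseseofsizo → fatsasaofsizo.
Apply vowel deletion: fatsasaofsizo → fatsasofsizo.
So the correct form is fatsasofsizo, option (C).
(B) aftsasofsizo is wrong: it uses affirmative instead of negative for polarity.
(A) fetseseofsizo is wrong: it fails to apply the sound rule(s).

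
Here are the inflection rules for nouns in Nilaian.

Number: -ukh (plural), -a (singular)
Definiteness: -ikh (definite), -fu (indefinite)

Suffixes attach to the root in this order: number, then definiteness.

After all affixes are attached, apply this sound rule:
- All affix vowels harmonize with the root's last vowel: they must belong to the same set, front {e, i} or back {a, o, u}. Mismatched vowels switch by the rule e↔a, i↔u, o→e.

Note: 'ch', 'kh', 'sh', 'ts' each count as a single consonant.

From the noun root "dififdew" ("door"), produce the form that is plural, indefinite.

Attach number plural -ukh → dififdewukh.
Attach definiteness indefinite -fu → dififdewukhfu.
Apply vowel harmony: dififdewukhfu → dififdewikhfi.

dififdewikhfi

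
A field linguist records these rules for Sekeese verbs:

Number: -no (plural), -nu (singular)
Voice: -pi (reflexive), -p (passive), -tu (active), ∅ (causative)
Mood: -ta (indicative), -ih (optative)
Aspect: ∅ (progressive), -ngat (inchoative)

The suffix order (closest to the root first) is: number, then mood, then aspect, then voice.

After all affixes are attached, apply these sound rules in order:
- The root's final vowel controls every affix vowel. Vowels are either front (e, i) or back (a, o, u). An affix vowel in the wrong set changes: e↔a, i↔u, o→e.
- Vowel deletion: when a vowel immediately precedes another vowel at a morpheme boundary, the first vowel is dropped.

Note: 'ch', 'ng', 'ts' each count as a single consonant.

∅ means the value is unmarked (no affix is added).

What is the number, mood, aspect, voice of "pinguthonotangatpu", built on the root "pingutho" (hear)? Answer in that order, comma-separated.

Segment: pingutho-no-ta-ngat-pi.
number: -no → plural.
mood: -ta → indicative.
aspect: -ngat → inchoative.
voice: -pi → reflexive.

plural, indicative, inchoative, reflexive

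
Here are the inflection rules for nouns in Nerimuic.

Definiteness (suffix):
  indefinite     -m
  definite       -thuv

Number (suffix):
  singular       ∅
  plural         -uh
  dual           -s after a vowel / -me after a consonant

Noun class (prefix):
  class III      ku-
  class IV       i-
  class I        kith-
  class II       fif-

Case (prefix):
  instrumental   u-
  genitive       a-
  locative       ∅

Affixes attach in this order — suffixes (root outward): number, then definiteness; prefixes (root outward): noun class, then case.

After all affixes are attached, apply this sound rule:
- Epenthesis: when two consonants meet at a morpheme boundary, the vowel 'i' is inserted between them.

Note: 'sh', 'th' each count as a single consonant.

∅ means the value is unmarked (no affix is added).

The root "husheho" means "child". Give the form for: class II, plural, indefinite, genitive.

Attach number plural -uh → hushehouh.
Attach definiteness indefinite -m → hushehouhm.
Attach noun class class II fif- → fifhushehouhm.
Attach case genitive a- → afifhushehouhm.
Apply epenthesis: afifhushehouhm → afifihushehouhim.

afifihushehouhim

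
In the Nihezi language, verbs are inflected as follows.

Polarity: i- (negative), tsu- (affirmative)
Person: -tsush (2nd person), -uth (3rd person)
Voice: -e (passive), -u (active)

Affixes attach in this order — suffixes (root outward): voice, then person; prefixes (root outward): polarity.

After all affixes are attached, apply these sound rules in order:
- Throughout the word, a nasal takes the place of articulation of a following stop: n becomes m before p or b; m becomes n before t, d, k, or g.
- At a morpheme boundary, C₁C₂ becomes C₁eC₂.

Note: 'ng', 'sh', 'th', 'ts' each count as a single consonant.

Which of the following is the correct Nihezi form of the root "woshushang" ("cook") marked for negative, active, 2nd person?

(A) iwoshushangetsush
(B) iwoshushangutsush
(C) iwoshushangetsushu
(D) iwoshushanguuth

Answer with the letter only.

B

Attach voice active -u → woshushangu.
Attach polarity negative i- → iwoshushangu.
Attach person 2nd person -tsush → iwoshushangutsush.
Nasal assimilation: no change.
Epenthesis: no change.
So the correct form is iwoshushangutsush, option (B).
(C) iwoshushangetsushu is wrong: it has the affixes in the wrong order.
(D) iwoshushanguuth is wrong: it uses 3rd person instead of 2nd person for person.
(A) iwoshushangetsush is wrong: it uses passive instead of active for voice.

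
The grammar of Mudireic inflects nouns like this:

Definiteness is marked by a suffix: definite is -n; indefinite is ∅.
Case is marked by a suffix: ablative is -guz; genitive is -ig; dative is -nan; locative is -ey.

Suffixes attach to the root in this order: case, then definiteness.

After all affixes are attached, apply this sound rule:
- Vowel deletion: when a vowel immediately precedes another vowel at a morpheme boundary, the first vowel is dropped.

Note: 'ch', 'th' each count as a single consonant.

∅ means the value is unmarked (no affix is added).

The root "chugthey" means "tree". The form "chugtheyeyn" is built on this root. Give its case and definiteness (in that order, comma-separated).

locative, definite

Segment: chugthey-ey-n.
case: -ey → locative.
definiteness: -n → definite.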